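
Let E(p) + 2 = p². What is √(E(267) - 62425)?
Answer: √8862 ≈ 94.138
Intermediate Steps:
E(p) = -2 + p²
√(E(267) - 62425) = √((-2 + 267²) - 62425) = √((-2 + 71289) - 62425) = √(71287 - 62425) = √8862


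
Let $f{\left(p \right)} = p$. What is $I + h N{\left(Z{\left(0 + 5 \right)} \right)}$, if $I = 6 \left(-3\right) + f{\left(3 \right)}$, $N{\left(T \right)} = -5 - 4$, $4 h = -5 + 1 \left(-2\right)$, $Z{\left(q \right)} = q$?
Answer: $\frac{3}{4} \approx 0.75$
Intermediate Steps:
$h = - \frac{7}{4}$ ($h = \frac{-5 + 1 \left(-2\right)}{4} = \frac{-5 - 2}{4} = \frac{1}{4} \left(-7\right) = - \frac{7}{4} \approx -1.75$)
$N{\left(T \right)} = -9$ ($N{\left(T \right)} = -5 - 4 = -9$)
$I = -15$ ($I = 6 \left(-3\right) + 3 = -18 + 3 = -15$)
$I + h N{\left(Z{\left(0 + 5 \right)} \right)} = -15 - - \frac{63}{4} = -15 + \frac{63}{4} = \frac{3}{4}$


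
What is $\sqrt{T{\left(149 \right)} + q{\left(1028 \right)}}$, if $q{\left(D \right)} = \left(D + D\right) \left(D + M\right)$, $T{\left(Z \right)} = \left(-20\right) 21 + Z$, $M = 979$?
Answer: $\sqrt{4126121} \approx 2031.3$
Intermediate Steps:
$T{\left(Z \right)} = -420 + Z$
$q{\left(D \right)} = 2 D \left(979 + D\right)$ ($q{\left(D \right)} = \left(D + D\right) \left(D + 979\right) = 2 D \left(979 + D\right)$)
$\sqrt{T{\left(149 \right)} + q{\left(1028 \right)}} = \sqrt{\left(-420 + 149\right) + 2 \cdot 1028 \left(979 + 1028\right)} = \sqrt{-271 + 2 \cdot 1028 \cdot 2007} = \sqrt{-271 + 4126392} = \sqrt{4126121}$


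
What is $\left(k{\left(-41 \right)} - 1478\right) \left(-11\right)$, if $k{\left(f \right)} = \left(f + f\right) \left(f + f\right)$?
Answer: $-57706$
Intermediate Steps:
$k{\left(f \right)} = 4 f^{2}$ ($k{\left(f \right)} = 2 f 2 f = 4 f^{2}$)
$\left(k{\left(-41 \right)} - 1478\right) \left(-11\right) = \left(4 \left(-41\right)^{2} - 1478\right) \left(-11\right) = \left(4 \cdot 1681 - 1478\right) \left(-11\right) = \left(6724 - 1478\right) \left(-11\right) = 5246 \left(-11\right) = -57706$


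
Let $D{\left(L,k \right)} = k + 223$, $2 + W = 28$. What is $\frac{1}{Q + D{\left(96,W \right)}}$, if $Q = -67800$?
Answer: $- \frac{1}{67551} \approx -1.4804 \cdot 10^{-5}$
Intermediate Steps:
$W = 26$ ($W = -2 + 28 = 26$)
$D{\left(L,k \right)} = 223 + k$
$\frac{1}{Q + D{\left(96,W \right)}} = \frac{1}{-67800 + \left(223 + 26\right)} = \frac{1}{-67800 + 249} = \frac{1}{-67551} = - \frac{1}{67551}$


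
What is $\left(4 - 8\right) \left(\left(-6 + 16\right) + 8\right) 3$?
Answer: $-216$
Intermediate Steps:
$\left(4 - 8\right) \left(\left(-6 + 16\right) + 8\right) 3 = \left(4 - 8\right) \left(10 + 8\right) 3 = \left(-4\right) 18 \cdot 3 = \left(-72\right) 3 = -216$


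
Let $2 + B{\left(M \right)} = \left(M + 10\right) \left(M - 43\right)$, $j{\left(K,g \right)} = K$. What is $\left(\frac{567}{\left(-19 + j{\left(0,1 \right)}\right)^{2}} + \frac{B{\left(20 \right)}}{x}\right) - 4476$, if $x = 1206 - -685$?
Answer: $- \frac{3054723491}{682651} \approx -4474.8$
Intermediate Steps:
$x = 1891$ ($x = 1206 + 685 = 1891$)
$B{\left(M \right)} = -2 + \left(-43 + M\right) \left(10 + M\right)$ ($B{\left(M \right)} = -2 + \left(M + 10\right) \left(M - 43\right) = -2 + \left(10 + M\right) \left(-43 + M\right) = -2 + \left(-43 + M\right) \left(10 + M\right)$)
$\left(\frac{567}{\left(-19 + j{\left(0,1 \right)}\right)^{2}} + \frac{B{\left(20 \right)}}{x}\right) - 4476 = \left(\frac{567}{\left(-19 + 0\right)^{2}} + \frac{-432 + 20^{2} - 660}{1891}\right) - 4476 = \left(\frac{567}{\left(-19\right)^{2}} + \left(-432 + 400 - 660\right) \frac{1}{1891}\right) - 4476 = \left(\frac{567}{361} - \frac{692}{1891}\right) - 4476 = \frac{822385}{682651} - 4476 = - \frac{3054723491}{682651}$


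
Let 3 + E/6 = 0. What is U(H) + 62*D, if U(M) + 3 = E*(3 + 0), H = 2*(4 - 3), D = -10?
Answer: -677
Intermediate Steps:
E = -18 (E = -18 + 6*0 = -18 + 0 = -18)
H = 2 (H = 2*1 = 2)
U(M) = -57 (U(M) = -3 - 18*(3 + 0) = -3 - 18*3 = -3 - 54 = -57)
U(H) + 62*D = -57 + 62*(-10) = -57 - 620 = -677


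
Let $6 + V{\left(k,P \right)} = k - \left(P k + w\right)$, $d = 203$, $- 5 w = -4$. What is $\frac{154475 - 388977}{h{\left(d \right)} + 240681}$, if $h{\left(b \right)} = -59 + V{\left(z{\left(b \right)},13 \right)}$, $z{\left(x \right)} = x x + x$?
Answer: $\frac{586255}{640822} \approx 0.91485$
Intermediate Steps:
$w = \frac{4}{5}$ ($w = \left(- \frac{1}{5}\right) \left(-4\right) = \frac{4}{5} \approx 0.8$)
$z{\left(x \right)} = x + x^{2}$ ($z{\left(x \right)} = x^{2} + x = x + x^{2}$)
$V{\left(k,P \right)} = - \frac{34}{5} + k - P k$ ($V{\left(k,P \right)} = -6 - \left(\frac{4}{5} - k + P k\right) = - \frac{34}{5} + k - P k$)
$h{\left(b \right)} = - \frac{329}{5} - 12 b \left(1 + b\right)$ ($h{\left(b \right)} = -59 - \left(\frac{34}{5} + 12 b \left(1 + b\right)\right) = - \frac{329}{5} - 12 b \left(1 + b\right)$)
$\frac{154475 - 388977}{h{\left(d \right)} + 240681} = \frac{154475 - 388977}{\left(- \frac{329}{5} - 2436 \left(1 + 203\right)\right) + 240681} = - \frac{234502}{\left(- \frac{329}{5} - 2436 \cdot 204\right) + 240681} = - \frac{234502}{\left(- \frac{329}{5} - 496944\right) + 240681} = - \frac{234502}{- \frac{2485049}{5} + 240681} = - \frac{234502}{- \frac{1281644}{5}} = \left(-234502\right) \left(- \frac{5}{1281644}\right) = \frac{586255}{640822}$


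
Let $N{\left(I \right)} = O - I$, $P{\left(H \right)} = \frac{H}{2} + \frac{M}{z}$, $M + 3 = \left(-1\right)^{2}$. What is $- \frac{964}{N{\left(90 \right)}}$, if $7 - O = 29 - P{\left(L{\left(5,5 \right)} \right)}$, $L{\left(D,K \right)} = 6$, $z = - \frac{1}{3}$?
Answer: $\frac{964}{103} \approx 9.3592$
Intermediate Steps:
$z = - \frac{1}{3}$ ($z = \left(-1\right) \frac{1}{3} = - \frac{1}{3} \approx -0.33333$)
$M = -2$ ($M = -3 + \left(-1\right)^{2} = -3 + 1 = -2$)
$P{\left(H \right)} = 6 + \frac{H}{2}$ ($P{\left(H \right)} = \frac{H}{2} - \frac{2}{- \frac{1}{3}} = H \frac{1}{2} - -6 = \frac{H}{2} + 6 = 6 + \frac{H}{2}$)
$O = -13$ ($O = 7 - \left(29 - \left(6 + \frac{1}{2} \cdot 6\right)\right) = 7 - \left(29 - \left(6 + 3\right)\right) = 7 - \left(29 - 9\right) = 7 - 20 = -13$)
$N{\left(I \right)} = -13 - I$
$- \frac{964}{N{\left(90 \right)}} = - \frac{964}{-13 - 90} = - \frac{964}{-103} = \left(-964\right) \left(- \frac{1}{103}\right) = \frac{964}{103}$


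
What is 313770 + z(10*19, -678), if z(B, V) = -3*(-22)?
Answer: 313836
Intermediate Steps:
z(B, V) = 66
313770 + z(10*19, -678) = 313770 + 66 = 313836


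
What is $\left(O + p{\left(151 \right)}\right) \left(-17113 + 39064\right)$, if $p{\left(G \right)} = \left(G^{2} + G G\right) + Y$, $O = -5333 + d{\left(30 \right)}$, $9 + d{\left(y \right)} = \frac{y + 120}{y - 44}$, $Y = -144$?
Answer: $\frac{6162457887}{7} \approx 8.8035 \cdot 10^{8}$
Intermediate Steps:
$d{\left(y \right)} = -9 + \frac{120 + y}{-44 + y}$ ($d{\left(y \right)} = -9 + \frac{y + 120}{y - 44} = -9 + \frac{120 + y}{-44 + y}$)
$O = - \frac{37469}{7}$ ($O = -5333 + \frac{4 \left(129 - 60\right)}{-44 + 30} = -5333 + \frac{4 \left(129 - 60\right)}{-14} = -5333 + 4 \left(- \frac{1}{14}\right) 69 = -5333 - \frac{138}{7} = - \frac{37469}{7} \approx -5352.7$)
$p{\left(G \right)} = -144 + 2 G^{2}$ ($p{\left(G \right)} = \left(G^{2} + G G\right) - 144 = \left(G^{2} + G^{2}\right) - 144 = 2 G^{2} - 144 = -144 + 2 G^{2}$)
$\left(O + p{\left(151 \right)}\right) \left(-17113 + 39064\right) = \left(- \frac{37469}{7} - \left(144 - 2 \cdot 151^{2}\right)\right) \left(-17113 + 39064\right) = \left(- \frac{37469}{7} + \left(-144 + 2 \cdot 22801\right)\right) 21951 = \left(- \frac{37469}{7} + \left(-144 + 45602\right)\right) 21951 = \left(- \frac{37469}{7} + 45458\right) 21951 = \frac{280737}{7} \cdot 21951 = \frac{6162457887}{7}$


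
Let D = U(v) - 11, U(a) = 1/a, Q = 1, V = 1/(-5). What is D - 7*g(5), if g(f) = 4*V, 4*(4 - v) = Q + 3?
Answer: -76/15 ≈ -5.0667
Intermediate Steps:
V = -⅕ ≈ -0.20000
v = 3 (v = 4 - (1 + 3)/4 = 4 - ¼*4 = 4 - 1 = 3)
D = -32/3 (D = 1/3 - 11 = ⅓ - 11 = -32/3 ≈ -10.667)
g(f) = -⅘ (g(f) = 4*(-⅕) = -⅘)
D - 7*g(5) = -32/3 - 7*(-⅘) = -32/3 + 28/5 = -76/15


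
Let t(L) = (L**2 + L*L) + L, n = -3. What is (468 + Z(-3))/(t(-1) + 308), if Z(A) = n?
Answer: 155/103 ≈ 1.5049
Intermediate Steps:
Z(A) = -3
t(L) = L + 2*L**2 (t(L) = (L**2 + L**2) + L = 2*L**2 + L = L + 2*L**2)
(468 + Z(-3))/(t(-1) + 308) = (468 - 3)/(-(1 + 2*(-1)) + 308) = 465/(-(1 - 2) + 308) = 465/(-1*(-1) + 308) = 465/(1 + 308) = 465/309 = 465*(1/309) = 155/103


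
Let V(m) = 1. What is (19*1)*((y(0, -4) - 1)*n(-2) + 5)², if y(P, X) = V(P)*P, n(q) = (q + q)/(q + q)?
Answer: 304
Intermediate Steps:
n(q) = 1 (n(q) = (2*q)/((2*q)) = (2*q)*(1/(2*q)) = 1)
y(P, X) = P (y(P, X) = 1*P = P)
(19*1)*((y(0, -4) - 1)*n(-2) + 5)² = (19*1)*((0 - 1)*1 + 5)² = 19*(-1*1 + 5)² = 19*(-1 + 5)² = 19*4² = 19*16 = 304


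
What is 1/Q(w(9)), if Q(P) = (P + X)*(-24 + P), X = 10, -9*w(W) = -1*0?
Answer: -1/240 ≈ -0.0041667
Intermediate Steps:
w(W) = 0 (w(W) = -(-1)*0/9 = -⅑*0 = 0)
Q(P) = (-24 + P)*(10 + P) (Q(P) = (P + 10)*(-24 + P) = (10 + P)*(-24 + P) = (-24 + P)*(10 + P))
1/Q(w(9)) = 1/(-240 + 0² - 14*0) = 1/(-240 + 0 + 0) = 1/(-240) = -1/240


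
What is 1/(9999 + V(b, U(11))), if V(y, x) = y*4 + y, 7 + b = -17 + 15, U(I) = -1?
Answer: 1/9954 ≈ 0.00010046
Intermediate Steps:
b = -9 (b = -7 + (-17 + 15) = -7 - 2 = -9)
V(y, x) = 5*y (V(y, x) = 4*y + y = 5*y)
1/(9999 + V(b, U(11))) = 1/(9999 + 5*(-9)) = 1/(9999 - 45) = 1/9954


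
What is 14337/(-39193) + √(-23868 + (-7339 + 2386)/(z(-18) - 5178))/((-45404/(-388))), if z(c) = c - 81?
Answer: -14337/39193 + 97*I*√73846621199/19966409 ≈ -0.36581 + 1.3202*I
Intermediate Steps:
z(c) = -81 + c
14337/(-39193) + √(-23868 + (-7339 + 2386)/(z(-18) - 5178))/((-45404/(-388))) = 14337/(-39193) + √(-23868 + (-7339 + 2386)/((-81 - 18) - 5178))/((-45404/(-388))) = 14337*(-1/39193) + √(-23868 - 4953/(-99 - 5178))/((-45404*(-1/388))) = -14337/39193 + √(-23868 - 4953/(-5277))/(11351/97) = -14337/39193 + √(-23868 - 4953*(-1/5277))*(97/11351) = -14337/39193 + √(-23868 + 1651/1759)*(97/11351) = -14337/39193 + √(-41982161/1759)*(97/11351) = -14337/39193 + (I*√73846621199/1759)*(97/11351) = -14337/39193 + 97*I*√73846621199/19966409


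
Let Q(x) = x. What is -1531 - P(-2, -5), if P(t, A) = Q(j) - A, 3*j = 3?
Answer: -1537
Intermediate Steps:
j = 1 (j = (1/3)*3 = 1)
P(t, A) = 1 - A
-1531 - P(-2, -5) = -1531 - (1 - 1*(-5)) = -1531 - (1 + 5) = -1531 - 1*6 = -1531 - 6 = -1537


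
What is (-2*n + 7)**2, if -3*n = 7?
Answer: 1225/9 ≈ 136.11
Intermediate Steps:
n = -7/3 (n = -1/3*7 = -7/3 ≈ -2.3333)
(-2*n + 7)**2 = (-2*(-7/3) + 7)**2 = (14/3 + 7)**2 = (35/3)**2 = 1225/9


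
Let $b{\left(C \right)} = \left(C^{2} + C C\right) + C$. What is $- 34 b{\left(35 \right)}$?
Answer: $-84490$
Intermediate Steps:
$b{\left(C \right)} = C + 2 C^{2}$ ($b{\left(C \right)} = \left(C^{2} + C^{2}\right) + C = 2 C^{2} + C = C + 2 C^{2}$)
$- 34 b{\left(35 \right)} = - 34 \cdot 35 \left(1 + 2 \cdot 35\right) = - 34 \cdot 35 \left(1 + 70\right) = - 34 \cdot 35 \cdot 71 = \left(-34\right) 2485 = -84490$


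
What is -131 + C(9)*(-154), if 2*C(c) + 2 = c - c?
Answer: 23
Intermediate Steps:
C(c) = -1 (C(c) = -1 + (c - c)/2 = -1 + (1/2)*0 = -1 + 0 = -1)
-131 + C(9)*(-154) = -131 - 1*(-154) = -131 + 154 = 23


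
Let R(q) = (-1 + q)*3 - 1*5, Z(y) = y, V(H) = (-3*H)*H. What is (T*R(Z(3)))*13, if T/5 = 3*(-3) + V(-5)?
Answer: -5460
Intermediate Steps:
V(H) = -3*H²
R(q) = -8 + 3*q (R(q) = (-3 + 3*q) - 5 = -8 + 3*q)
T = -420 (T = 5*(3*(-3) - 3*(-5)²) = 5*(-9 - 3*25) = 5*(-9 - 75) = 5*(-84) = -420)
(T*R(Z(3)))*13 = -420*(-8 + 3*3)*13 = -420*(-8 + 9)*13 = -420*1*13 = -420*13 = -5460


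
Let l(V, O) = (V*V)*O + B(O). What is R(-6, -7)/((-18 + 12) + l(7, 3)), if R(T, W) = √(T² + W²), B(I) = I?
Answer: √85/144 ≈ 0.064025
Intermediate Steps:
l(V, O) = O + O*V² (l(V, O) = (V*V)*O + O = V²*O + O = O*V² + O = O + O*V²)
R(-6, -7)/((-18 + 12) + l(7, 3)) = √((-6)² + (-7)²)/((-18 + 12) + 3*(1 + 7²)) = √(36 + 49)/(-6 + 3*(1 + 49)) = √85/(-6 + 3*50) = √85/(-6 + 150) = √85/144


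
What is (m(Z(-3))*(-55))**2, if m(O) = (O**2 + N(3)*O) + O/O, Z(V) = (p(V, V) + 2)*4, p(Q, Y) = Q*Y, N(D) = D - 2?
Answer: 11871192025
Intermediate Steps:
N(D) = -2 + D
Z(V) = 8 + 4*V**2 (Z(V) = (V*V + 2)*4 = (V**2 + 2)*4 = (2 + V**2)*4 = 8 + 4*V**2)
m(O) = 1 + O + O**2 (m(O) = (O**2 + (-2 + 3)*O) + O/O = (O**2 + 1*O) + 1 = (O**2 + O) + 1 = (O + O**2) + 1 = 1 + O + O**2)
(m(Z(-3))*(-55))**2 = ((1 + (8 + 4*(-3)**2) + (8 + 4*(-3)**2)**2)*(-55))**2 = ((1 + (8 + 4*9) + (8 + 4*9)**2)*(-55))**2 = ((1 + (8 + 36) + (8 + 36)**2)*(-55))**2 = ((1 + 44 + 44**2)*(-55))**2 = ((1 + 44 + 1936)*(-55))**2 = (1981*(-55))**2 = (-108955)**2 = 11871192025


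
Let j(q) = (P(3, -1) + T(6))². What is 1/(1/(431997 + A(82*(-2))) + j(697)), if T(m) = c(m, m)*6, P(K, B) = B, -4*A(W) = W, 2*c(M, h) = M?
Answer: 432038/124858983 ≈ 0.0034602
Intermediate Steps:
c(M, h) = M/2
A(W) = -W/4
T(m) = 3*m (T(m) = (m/2)*6 = 3*m)
j(q) = 289 (j(q) = (-1 + 3*6)² = (-1 + 18)² = 17² = 289)
1/(1/(431997 + A(82*(-2))) + j(697)) = 1/(1/(431997 - 41*(-2)/2) + 289) = 1/(1/(431997 - ¼*(-164)) + 289) = 1/(1/(431997 + 41) + 289) = 1/(1/432038 + 289) = 1/(124858983/432038) = 432038/124858983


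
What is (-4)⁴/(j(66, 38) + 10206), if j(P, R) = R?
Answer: 64/2561 ≈ 0.024990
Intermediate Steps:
(-4)⁴/(j(66, 38) + 10206) = (-4)⁴/(38 + 10206) = 256/10244 = 256*(1/10244) = 64/2561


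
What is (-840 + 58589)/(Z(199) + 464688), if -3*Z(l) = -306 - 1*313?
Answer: 173247/1394683 ≈ 0.12422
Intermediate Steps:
Z(l) = 619/3 (Z(l) = -(-306 - 1*313)/3 = -(-306 - 313)/3 = -⅓*(-619) = 619/3)
(-840 + 58589)/(Z(199) + 464688) = (-840 + 58589)/(619/3 + 464688) = 57749/(1394683/3) = 57749*(3/1394683) = 173247/1394683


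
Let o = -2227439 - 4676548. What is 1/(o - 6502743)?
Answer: -1/13406730 ≈ -7.4589e-8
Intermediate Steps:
o = -6903987
1/(o - 6502743) = 1/(-6903987 - 6502743) = 1/(-13406730) = -1/13406730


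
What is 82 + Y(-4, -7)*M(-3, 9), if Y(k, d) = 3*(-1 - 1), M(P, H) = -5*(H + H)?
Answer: 622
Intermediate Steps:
M(P, H) = -10*H
Y(k, d) = -6 (Y(k, d) = 3*(-2) = -6)
82 + Y(-4, -7)*M(-3, 9) = 82 - (-60)*9 = 82 - 6*(-90) = 82 + 540 = 622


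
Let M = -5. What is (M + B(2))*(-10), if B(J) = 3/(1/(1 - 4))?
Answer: 140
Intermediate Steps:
B(J) = -9 (B(J) = 3/(1/(-3)) = 3/(-⅓) = 3*(-3) = -9)
(M + B(2))*(-10) = (-5 - 9)*(-10) = -14*(-10) = 140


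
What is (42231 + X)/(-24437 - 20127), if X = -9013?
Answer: -16609/22282 ≈ -0.74540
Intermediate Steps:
(42231 + X)/(-24437 - 20127) = (42231 - 9013)/(-24437 - 20127) = 33218/(-44564) = 33218*(-1/44564) = -16609/22282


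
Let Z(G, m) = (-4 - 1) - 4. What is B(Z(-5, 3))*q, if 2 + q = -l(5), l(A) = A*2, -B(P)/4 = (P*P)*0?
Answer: 0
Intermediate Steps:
Z(G, m) = -9 (Z(G, m) = -5 - 4 = -9)
B(P) = 0 (B(P) = -4*P*P*0 = -4*P**2*0 = -4*0 = 0)
l(A) = 2*A
q = -12 (q = -2 - 2*5 = -2 - 1*10 = -2 - 10 = -12)
B(Z(-5, 3))*q = 0*(-12) = 0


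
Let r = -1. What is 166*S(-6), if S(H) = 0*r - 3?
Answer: -498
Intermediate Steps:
S(H) = -3 (S(H) = 0*(-1) - 3 = 0 - 3 = -3)
166*S(-6) = 166*(-3) = -498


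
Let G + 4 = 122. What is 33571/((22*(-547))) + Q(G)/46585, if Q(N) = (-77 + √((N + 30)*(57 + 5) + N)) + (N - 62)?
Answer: -20313737/7280570 + √9294/46585 ≈ -2.7881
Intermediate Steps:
G = 118 (G = -4 + 122 = 118)
Q(N) = -139 + N + √(1860 + 63*N) (Q(N) = (-77 + √((30 + N)*62 + N)) + (-62 + N) = (-77 + √((1860 + 62*N) + N)) + (-62 + N) = (-77 + √(1860 + 63*N)) + (-62 + N) = -139 + N + √(1860 + 63*N))
33571/((22*(-547))) + Q(G)/46585 = 33571/((22*(-547))) + (-139 + 118 + √(1860 + 63*118))/46585 = 33571/(-12034) + (-139 + 118 + √(1860 + 7434))*(1/46585) = 33571*(-1/12034) + (-139 + 118 + √9294)*(1/46585) = -33571/12034 + (-21 + √9294)*(1/46585) = -33571/12034 + (-3/6655 + √9294/46585) = -20313737/7280570 + √9294/46585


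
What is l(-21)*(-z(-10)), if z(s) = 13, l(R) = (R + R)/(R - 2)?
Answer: -546/23 ≈ -23.739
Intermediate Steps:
l(R) = 2*R/(-2 + R) (l(R) = (2*R)/(-2 + R) = 2*R/(-2 + R))
l(-21)*(-z(-10)) = (2*(-21)/(-2 - 21))*(-1*13) = (2*(-21)/(-23))*(-13) = (2*(-21)*(-1/23))*(-13) = (42/23)*(-13) = -546/23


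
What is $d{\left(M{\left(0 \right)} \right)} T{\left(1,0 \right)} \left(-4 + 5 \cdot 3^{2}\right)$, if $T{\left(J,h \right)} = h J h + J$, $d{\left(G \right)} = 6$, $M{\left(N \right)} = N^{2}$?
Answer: $246$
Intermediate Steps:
$T{\left(J,h \right)} = J + J h^{2}$ ($T{\left(J,h \right)} = J h h + J = J h^{2} + J = J + J h^{2}$)
$d{\left(M{\left(0 \right)} \right)} T{\left(1,0 \right)} \left(-4 + 5 \cdot 3^{2}\right) = 6 \cdot 1 \left(1 + 0^{2}\right) \left(-4 + 5 \cdot 3^{2}\right) = 6 \cdot 1 \left(1 + 0\right) \left(-4 + 5 \cdot 9\right) = 6 \cdot 1 \cdot 1 \left(-4 + 45\right) = 6 \cdot 1 \cdot 41 = 6 \cdot 41 = 246$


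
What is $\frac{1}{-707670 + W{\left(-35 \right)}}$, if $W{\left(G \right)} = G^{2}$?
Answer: $- \frac{1}{706445} \approx -1.4155 \cdot 10^{-6}$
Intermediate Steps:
$\frac{1}{-707670 + W{\left(-35 \right)}} = \frac{1}{-707670 + \left(-35\right)^{2}} = \frac{1}{-707670 + 1225} = \frac{1}{-706445} = - \frac{1}{706445}$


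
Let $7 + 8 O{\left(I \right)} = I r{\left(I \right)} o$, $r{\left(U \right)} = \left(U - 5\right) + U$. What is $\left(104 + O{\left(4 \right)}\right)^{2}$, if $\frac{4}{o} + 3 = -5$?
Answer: $\frac{670761}{64} \approx 10481.0$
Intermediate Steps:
$o = - \frac{1}{2}$ ($o = \frac{4}{-3 - 5} = \frac{4}{-8} = 4 \left(- \frac{1}{8}\right) = - \frac{1}{2} \approx -0.5$)
$r{\left(U \right)} = -5 + 2 U$ ($r{\left(U \right)} = \left(-5 + U\right) + U = -5 + 2 U$)
$O{\left(I \right)} = - \frac{7}{8} - \frac{I \left(-5 + 2 I\right)}{16}$ ($O{\left(I \right)} = - \frac{7}{8} + \frac{I \left(-5 + 2 I\right) \left(- \frac{1}{2}\right)}{8} = - \frac{7}{8} + \frac{\left(- \frac{1}{2}\right) I \left(-5 + 2 I\right)}{8} = - \frac{7}{8} - \frac{I \left(-5 + 2 I\right)}{16}$)
$\left(104 + O{\left(4 \right)}\right)^{2} = \left(104 - \left(\frac{7}{8} + \frac{-5 + 2 \cdot 4}{4}\right)\right)^{2} = \left(104 - \left(\frac{7}{8} + \frac{-5 + 8}{4}\right)\right)^{2} = \left(104 - \left(\frac{7}{8} + \frac{1}{4} \cdot 3\right)\right)^{2} = \left(104 - \frac{13}{8}\right)^{2} = \left(\frac{819}{8}\right)^{2} = \frac{670761}{64}$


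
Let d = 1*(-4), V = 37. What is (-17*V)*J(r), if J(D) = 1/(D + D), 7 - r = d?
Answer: -629/22 ≈ -28.591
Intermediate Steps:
d = -4
r = 11 (r = 7 - 1*(-4) = 7 + 4 = 11)
J(D) = 1/(2*D)
(-17*V)*J(r) = (-17*37)*((½)/11) = -629/(2*11) = -629*1/22 = -629/22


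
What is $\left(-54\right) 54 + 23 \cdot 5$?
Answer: $-2801$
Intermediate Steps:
$\left(-54\right) 54 + 23 \cdot 5 = -2916 + 115 = -2801$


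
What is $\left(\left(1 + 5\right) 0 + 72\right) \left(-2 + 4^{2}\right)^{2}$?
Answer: $14112$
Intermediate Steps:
$\left(\left(1 + 5\right) 0 + 72\right) \left(-2 + 4^{2}\right)^{2} = \left(6 \cdot 0 + 72\right) \left(-2 + 16\right)^{2} = \left(0 + 72\right) 14^{2} = 72 \cdot 196 = 14112$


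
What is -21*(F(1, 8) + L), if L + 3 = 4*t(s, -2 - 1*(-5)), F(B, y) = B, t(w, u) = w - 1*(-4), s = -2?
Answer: -126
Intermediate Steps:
t(w, u) = 4 + w (t(w, u) = w + 4 = 4 + w)
L = 5 (L = -3 + 4*(4 - 2) = -3 + 4*2 = -3 + 8 = 5)
-21*(F(1, 8) + L) = -21*(1 + 5) = -21*6 = -126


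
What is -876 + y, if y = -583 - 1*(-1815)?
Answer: 356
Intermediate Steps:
y = 1232 (y = -583 + 1815 = 1232)
-876 + y = -876 + 1232 = 356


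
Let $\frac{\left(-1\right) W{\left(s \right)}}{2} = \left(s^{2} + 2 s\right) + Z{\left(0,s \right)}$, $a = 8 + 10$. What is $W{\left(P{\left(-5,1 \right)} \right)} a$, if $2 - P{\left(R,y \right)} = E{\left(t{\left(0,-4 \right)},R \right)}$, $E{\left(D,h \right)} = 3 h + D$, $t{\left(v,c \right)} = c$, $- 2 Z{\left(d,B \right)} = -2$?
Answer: $-17424$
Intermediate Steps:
$Z{\left(d,B \right)} = 1$ ($Z{\left(d,B \right)} = \left(- \frac{1}{2}\right) \left(-2\right) = 1$)
$E{\left(D,h \right)} = D + 3 h$
$P{\left(R,y \right)} = 6 - 3 R$ ($P{\left(R,y \right)} = 2 - \left(-4 + 3 R\right) = 6 - 3 R$)
$a = 18$
$W{\left(s \right)} = -2 - 4 s - 2 s^{2}$ ($W{\left(s \right)} = - 2 \left(\left(s^{2} + 2 s\right) + 1\right) = - 2 \left(1 + s^{2} + 2 s\right) = -2 - 4 s - 2 s^{2}$)
$W{\left(P{\left(-5,1 \right)} \right)} a = \left(-2 - 4 \left(6 - -15\right) - 2 \left(6 - -15\right)^{2}\right) 18 = \left(-2 - 4 \left(6 + 15\right) - 2 \left(6 + 15\right)^{2}\right) 18 = \left(-2 - 84 - 2 \cdot 21^{2}\right) 18 = \left(-2 - 84 - 882\right) 18 = \left(-968\right) 18 = -17424$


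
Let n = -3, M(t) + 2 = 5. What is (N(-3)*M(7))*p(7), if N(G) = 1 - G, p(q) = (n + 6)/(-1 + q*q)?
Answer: ¾ ≈ 0.75000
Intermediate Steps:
M(t) = 3 (M(t) = -2 + 5 = 3)
p(q) = 3/(-1 + q²) (p(q) = (-3 + 6)/(-1 + q*q) = 3/(-1 + q²))
(N(-3)*M(7))*p(7) = ((1 - 1*(-3))*3)*(3/(-1 + 7²)) = ((1 + 3)*3)*(3/(-1 + 49)) = (4*3)*(3/48) = 12*(3*(1/48)) = 12*(1/16) = ¾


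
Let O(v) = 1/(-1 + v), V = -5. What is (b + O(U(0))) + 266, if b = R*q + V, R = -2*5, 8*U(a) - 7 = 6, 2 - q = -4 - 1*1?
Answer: 963/5 ≈ 192.60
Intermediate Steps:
q = 7 (q = 2 - (-4 - 1*1) = 2 - (-4 - 1) = 2 - 1*(-5) = 2 + 5 = 7)
U(a) = 13/8 (U(a) = 7/8 + (⅛)*6 = 7/8 + ¾ = 13/8)
R = -10
b = -75 (b = -10*7 - 5 = -70 - 5 = -75)
(b + O(U(0))) + 266 = (-75 + 1/(-1 + 13/8)) + 266 = (-75 + 1/(5/8)) + 266 = (-75 + 8/5) + 266 = -367/5 + 266 = 963/5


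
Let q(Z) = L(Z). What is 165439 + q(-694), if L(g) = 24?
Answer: 165463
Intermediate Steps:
q(Z) = 24
165439 + q(-694) = 165439 + 24 = 165463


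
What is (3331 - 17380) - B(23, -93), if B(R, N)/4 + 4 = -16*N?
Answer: -19985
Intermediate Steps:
B(R, N) = -16 - 64*N (B(R, N) = -16 + 4*(-16*N) = -16 - 64*N)
(3331 - 17380) - B(23, -93) = (3331 - 17380) - (-16 - 64*(-93)) = -14049 - (-16 + 5952) = -14049 - 1*5936 = -14049 - 5936 = -19985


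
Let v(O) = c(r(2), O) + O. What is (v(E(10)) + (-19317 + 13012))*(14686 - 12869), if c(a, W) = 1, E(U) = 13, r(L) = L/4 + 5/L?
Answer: -11430747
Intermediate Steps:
r(L) = 5/L + L/4 (r(L) = L*(¼) + 5/L = L/4 + 5/L = 5/L + L/4)
v(O) = 1 + O
(v(E(10)) + (-19317 + 13012))*(14686 - 12869) = ((1 + 13) + (-19317 + 13012))*(14686 - 12869) = (14 - 6305)*1817 = -6291*1817 = -11430747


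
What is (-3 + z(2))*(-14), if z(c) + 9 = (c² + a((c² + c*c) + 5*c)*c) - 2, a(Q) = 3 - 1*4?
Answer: 168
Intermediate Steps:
a(Q) = -1 (a(Q) = 3 - 4 = -1)
z(c) = -11 + c² - c (z(c) = -9 + ((c² - c) - 2) = -9 + (-2 + c² - c) = -11 + c² - c)
(-3 + z(2))*(-14) = (-3 + (-11 + 2² - 1*2))*(-14) = (-3 + (-11 + 4 - 2))*(-14) = (-3 - 9)*(-14) = -12*(-14) = 168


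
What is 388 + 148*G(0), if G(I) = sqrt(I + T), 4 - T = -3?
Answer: 388 + 148*sqrt(7) ≈ 779.57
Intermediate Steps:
T = 7 (T = 4 - 1*(-3) = 4 + 3 = 7)
G(I) = sqrt(7 + I) (G(I) = sqrt(I + 7) = sqrt(7 + I))
388 + 148*G(0) = 388 + 148*sqrt(7 + 0) = 388 + 148*sqrt(7)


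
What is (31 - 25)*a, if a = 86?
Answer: 516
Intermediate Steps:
(31 - 25)*a = (31 - 25)*86 = 6*86 = 516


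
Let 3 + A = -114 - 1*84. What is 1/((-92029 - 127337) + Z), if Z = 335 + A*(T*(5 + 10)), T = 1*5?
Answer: -1/234106 ≈ -4.2716e-6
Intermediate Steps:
T = 5
A = -201 (A = -3 + (-114 - 1*84) = -3 + (-114 - 84) = -3 - 198 = -201)
Z = -14740 (Z = 335 - 1005*(5 + 10) = 335 - 1005*15 = 335 - 201*75 = 335 - 15075 = -14740)
1/((-92029 - 127337) + Z) = 1/((-92029 - 127337) - 14740) = 1/(-219366 - 14740) = 1/(-234106) = -1/234106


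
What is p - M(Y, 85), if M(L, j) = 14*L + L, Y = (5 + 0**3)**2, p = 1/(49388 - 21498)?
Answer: -10458749/27890 ≈ -375.00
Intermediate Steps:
p = 1/27890 ≈ 3.5855e-5
Y = 25 (Y = (5 + 0)**2 = 5**2 = 25)
M(L, j) = 15*L
p - M(Y, 85) = 1/27890 - 15*25 = 1/27890 - 1*375 = 1/27890 - 375 = -10458749/27890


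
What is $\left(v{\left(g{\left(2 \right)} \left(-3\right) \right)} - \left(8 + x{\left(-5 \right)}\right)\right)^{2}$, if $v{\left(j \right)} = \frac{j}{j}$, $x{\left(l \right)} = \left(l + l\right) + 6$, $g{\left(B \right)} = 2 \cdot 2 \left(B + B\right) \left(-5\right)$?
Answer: $9$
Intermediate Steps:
$g{\left(B \right)} = - 40 B$ ($g{\left(B \right)} = 2 \cdot 2 \cdot 2 B \left(-5\right) = 2 \cdot 4 B \left(-5\right) = 8 B \left(-5\right) = - 40 B$)
$x{\left(l \right)} = 6 + 2 l$ ($x{\left(l \right)} = 2 l + 6 = 6 + 2 l$)
$v{\left(j \right)} = 1$
$\left(v{\left(g{\left(2 \right)} \left(-3\right) \right)} - \left(8 + x{\left(-5 \right)}\right)\right)^{2} = \left(1 - \left(14 - 10\right)\right)^{2} = \left(1 - 4\right)^{2} = \left(-3\right)^{2} = 9$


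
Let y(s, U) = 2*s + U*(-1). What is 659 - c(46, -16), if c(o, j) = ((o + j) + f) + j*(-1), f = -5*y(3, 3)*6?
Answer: 703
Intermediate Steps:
y(s, U) = -U + 2*s (y(s, U) = 2*s - U = -U + 2*s)
f = -90 (f = -5*(-1*3 + 2*3)*6 = -5*(-3 + 6)*6 = -5*3*6 = -15*6 = -90)
c(o, j) = -90 + o (c(o, j) = ((o + j) - 90) + j*(-1) = ((j + o) - 90) - j = (-90 + j + o) - j = -90 + o)
659 - c(46, -16) = 659 - (-90 + 46) = 659 - 1*(-44) = 659 + 44 = 703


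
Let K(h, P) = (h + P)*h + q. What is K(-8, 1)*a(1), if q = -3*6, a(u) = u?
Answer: 38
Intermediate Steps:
q = -18
K(h, P) = -18 + h*(P + h) (K(h, P) = (h + P)*h - 18 = (P + h)*h - 18 = h*(P + h) - 18 = -18 + h*(P + h))
K(-8, 1)*a(1) = (-18 + (-8)² + 1*(-8))*1 = (-18 + 64 - 8)*1 = 38*1 = 38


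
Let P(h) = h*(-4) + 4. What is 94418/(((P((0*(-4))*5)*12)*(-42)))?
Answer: -47209/1008 ≈ -46.834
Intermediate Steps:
P(h) = 4 - 4*h (P(h) = -4*h + 4 = 4 - 4*h)
94418/(((P((0*(-4))*5)*12)*(-42))) = 94418/((((4 - 4*0*(-4)*5)*12)*(-42))) = 94418/((((4 - 0*5)*12)*(-42))) = 94418/((((4 - 4*0)*12)*(-42))) = 94418/((((4 + 0)*12)*(-42))) = 94418/(((4*12)*(-42))) = 94418/((48*(-42))) = 94418/(-2016) = 94418*(-1/2016) = -47209/1008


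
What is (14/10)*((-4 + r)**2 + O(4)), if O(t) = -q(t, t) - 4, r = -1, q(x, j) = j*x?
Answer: 7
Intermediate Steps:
O(t) = -4 - t**2 (O(t) = -t*t - 4 = -t**2 - 4 = -4 - t**2)
(14/10)*((-4 + r)**2 + O(4)) = (14/10)*((-4 - 1)**2 + (-4 - 1*4**2)) = (14*(1/10))*((-5)**2 + (-4 - 1*16)) = 7*(25 + (-4 - 16))/5 = 7*(25 - 20)/5 = (7/5)*5 = 7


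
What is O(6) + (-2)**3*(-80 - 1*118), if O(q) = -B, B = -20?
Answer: 1604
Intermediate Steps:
O(q) = 20 (O(q) = -1*(-20) = 20)
O(6) + (-2)**3*(-80 - 1*118) = 20 + (-2)**3*(-80 - 1*118) = 20 - 8*(-80 - 118) = 20 - 8*(-198) = 20 + 1584 = 1604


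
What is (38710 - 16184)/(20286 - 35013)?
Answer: -22526/14727 ≈ -1.5296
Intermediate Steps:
(38710 - 16184)/(20286 - 35013) = 22526/(-14727) = 22526*(-1/14727) = -22526/14727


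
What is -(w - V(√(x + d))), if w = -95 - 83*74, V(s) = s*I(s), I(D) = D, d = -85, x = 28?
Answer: 6180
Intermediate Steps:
V(s) = s² (V(s) = s*s = s²)
w = -6237 (w = -95 - 6142 = -6237)
-(w - V(√(x + d))) = -(-6237 - (√(28 - 85))²) = -(-6237 - (√(-57))²) = -(-6237 - (I*√57)²) = -(-6237 - 1*(-57)) = -(-6237 + 57) = -1*(-6180) = 6180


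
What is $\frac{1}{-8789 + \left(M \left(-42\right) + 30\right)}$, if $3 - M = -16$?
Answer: $- \frac{1}{9557} \approx -0.00010464$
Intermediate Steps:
$M = 19$ ($M = 3 - -16 = 3 + 16 = 19$)
$\frac{1}{-8789 + \left(M \left(-42\right) + 30\right)} = \frac{1}{-8789 + \left(19 \left(-42\right) + 30\right)} = \frac{1}{-8789 + \left(-798 + 30\right)} = \frac{1}{-8789 - 768} = \frac{1}{-9557} = - \frac{1}{9557}$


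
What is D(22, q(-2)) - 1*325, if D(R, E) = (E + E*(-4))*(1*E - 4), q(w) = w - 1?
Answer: -388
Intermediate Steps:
q(w) = -1 + w
D(R, E) = -3*E*(-4 + E) (D(R, E) = (E - 4*E)*(E - 4) = (-3*E)*(-4 + E) = -3*E*(-4 + E))
D(22, q(-2)) - 1*325 = 3*(-1 - 2)*(4 - (-1 - 2)) - 1*325 = 3*(-3)*(4 - 1*(-3)) - 325 = 3*(-3)*(4 + 3) - 325 = 3*(-3)*7 - 325 = -63 - 325 = -388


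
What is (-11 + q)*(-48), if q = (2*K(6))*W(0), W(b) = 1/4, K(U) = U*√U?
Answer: 528 - 144*√6 ≈ 175.27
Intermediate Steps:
K(U) = U^(3/2)
W(b) = ¼
q = 3*√6 (q = (2*6^(3/2))*(¼) = (2*(6*√6))*(¼) = (12*√6)*(¼) = 3*√6 ≈ 7.3485)
(-11 + q)*(-48) = (-11 + 3*√6)*(-48) = 528 - 144*√6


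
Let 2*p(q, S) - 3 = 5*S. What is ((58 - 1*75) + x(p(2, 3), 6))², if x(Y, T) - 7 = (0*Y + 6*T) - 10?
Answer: 256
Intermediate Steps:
p(q, S) = 3/2 + 5*S/2 (p(q, S) = 3/2 + (5*S)/2 = 3/2 + 5*S/2)
x(Y, T) = -3 + 6*T (x(Y, T) = 7 + ((0*Y + 6*T) - 10) = 7 + ((0 + 6*T) - 10) = 7 + (6*T - 10) = 7 + (-10 + 6*T) = -3 + 6*T)
((58 - 1*75) + x(p(2, 3), 6))² = ((58 - 1*75) + (-3 + 6*6))² = ((58 - 75) + (-3 + 36))² = (-17 + 33)² = 16² = 256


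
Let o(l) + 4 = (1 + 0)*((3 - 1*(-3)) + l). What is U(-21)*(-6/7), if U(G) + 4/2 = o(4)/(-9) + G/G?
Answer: 10/7 ≈ 1.4286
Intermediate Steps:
o(l) = 2 + l (o(l) = -4 + (1 + 0)*((3 - 1*(-3)) + l) = -4 + 1*((3 + 3) + l) = -4 + 1*(6 + l) = -4 + (6 + l) = 2 + l)
U(G) = -5/3 (U(G) = -2 + ((2 + 4)/(-9) + G/G) = -2 + (6*(-⅑) + 1) = -2 + (-⅔ + 1) = -2 + ⅓ = -5/3)
U(-21)*(-6/7) = -(-10)/7 = -5/3*(-6/7) = 10/7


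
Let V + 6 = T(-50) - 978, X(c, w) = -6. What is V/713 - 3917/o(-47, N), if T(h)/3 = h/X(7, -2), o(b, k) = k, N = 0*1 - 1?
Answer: 2791862/713 ≈ 3915.7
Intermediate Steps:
N = -1 (N = 0 - 1 = -1)
T(h) = -h/2 (T(h) = 3*(h/(-6)) = 3*(h*(-⅙)) = 3*(-h/6) = -h/2)
V = -959 (V = -6 + (-½*(-50) - 978) = -6 + (25 - 978) = -6 - 953 = -959)
V/713 - 3917/o(-47, N) = -959/713 - 3917/(-1) = -959*1/713 - 3917*(-1) = -959/713 + 3917 = 2791862/713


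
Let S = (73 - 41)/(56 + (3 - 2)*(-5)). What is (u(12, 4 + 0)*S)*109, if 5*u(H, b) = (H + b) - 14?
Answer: 6976/255 ≈ 27.357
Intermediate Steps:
u(H, b) = -14/5 + H/5 + b/5 (u(H, b) = ((H + b) - 14)/5 = (-14 + H + b)/5 = -14/5 + H/5 + b/5)
S = 32/51 (S = 32/(56 + 1*(-5)) = 32/(56 - 5) = 32/51 ≈ 0.62745)
(u(12, 4 + 0)*S)*109 = ((-14/5 + (⅕)*12 + (4 + 0)/5)*(32/51))*109 = ((-14/5 + 12/5 + (⅕)*4)*(32/51))*109 = ((-14/5 + 12/5 + ⅘)*(32/51))*109 = ((⅖)*(32/51))*109 = (64/255)*109 = 6976/255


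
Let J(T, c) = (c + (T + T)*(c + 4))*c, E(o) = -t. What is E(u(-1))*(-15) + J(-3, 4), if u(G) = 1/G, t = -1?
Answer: -191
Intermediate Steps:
E(o) = 1 (E(o) = -1*(-1) = 1)
J(T, c) = c*(c + 2*T*(4 + c)) (J(T, c) = (c + (2*T)*(4 + c))*c = (c + 2*T*(4 + c))*c = c*(c + 2*T*(4 + c)))
E(u(-1))*(-15) + J(-3, 4) = 1*(-15) + 4*(4 + 8*(-3) + 2*(-3)*4) = -15 + 4*(4 - 24 - 24) = -15 + 4*(-44) = -15 - 176 = -191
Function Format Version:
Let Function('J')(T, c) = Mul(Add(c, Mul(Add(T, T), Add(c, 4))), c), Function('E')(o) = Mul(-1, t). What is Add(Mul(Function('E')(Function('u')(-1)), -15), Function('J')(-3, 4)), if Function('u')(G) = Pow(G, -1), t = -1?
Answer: -191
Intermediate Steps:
Function('E')(o) = 1 (Function('E')(o) = Mul(-1, -1) = 1)
Function('J')(T, c) = Mul(c, Add(c, Mul(2, T, Add(4, c)))) (Function('J')(T, c) = Mul(Add(c, Mul(Mul(2, T), Add(4, c))), c) = Mul(Add(c, Mul(2, T, Add(4, c))), c) = Mul(c, Add(c, Mul(2, T, Add(4, c)))))
Add(Mul(Function('E')(Function('u')(-1)), -15), Function('J')(-3, 4)) = Add(Mul(1, -15), Mul(4, Add(4, Mul(8, -3), Mul(2, -3, 4)))) = Add(-15, Mul(4, Add(4, -24, -24))) = Add(-15, Mul(4, -44)) = Add(-15, -176) = -191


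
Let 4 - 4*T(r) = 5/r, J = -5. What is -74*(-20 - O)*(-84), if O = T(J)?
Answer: -132090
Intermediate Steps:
T(r) = 1 - 5/(4*r)
O = 5/4 (O = (-5/4 - 5)/(-5) = -1/5*(-25/4) = 5/4 ≈ 1.2500)
-74*(-20 - O)*(-84) = -74*(-20 - 1*5/4)*(-84) = -74*(-20 - 5/4)*(-84) = -74*(-85/4)*(-84) = (3145/2)*(-84) = -132090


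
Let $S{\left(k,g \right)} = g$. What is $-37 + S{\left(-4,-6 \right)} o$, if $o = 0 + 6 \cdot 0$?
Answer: $-37$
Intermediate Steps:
$o = 0$ ($o = 0 + 0 = 0$)
$-37 + S{\left(-4,-6 \right)} o = -37 - 0 = -37 + 0 = -37$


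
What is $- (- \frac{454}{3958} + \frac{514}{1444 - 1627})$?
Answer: $\frac{1058747}{362157} \approx 2.9234$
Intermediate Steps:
$- (- \frac{454}{3958} + \frac{514}{1444 - 1627}) = - (\left(-454\right) \frac{1}{3958} + \frac{514}{1444 - 1627}) = - (- \frac{227}{1979} + \frac{514}{-183}) = - (- \frac{227}{1979} + 514 \left(- \frac{1}{183}\right)) = - (- \frac{227}{1979} - \frac{514}{183}) = \left(-1\right) \left(- \frac{1058747}{362157}\right) = \frac{1058747}{362157}$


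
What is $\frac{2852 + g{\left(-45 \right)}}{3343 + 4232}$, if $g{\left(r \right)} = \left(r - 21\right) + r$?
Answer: $\frac{2741}{7575} \approx 0.36185$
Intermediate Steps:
$g{\left(r \right)} = -21 + 2 r$ ($g{\left(r \right)} = \left(-21 + r\right) + r = -21 + 2 r$)
$\frac{2852 + g{\left(-45 \right)}}{3343 + 4232} = \frac{2852 + \left(-21 + 2 \left(-45\right)\right)}{3343 + 4232} = \frac{2852 - 111}{7575} = \left(2852 - 111\right) \frac{1}{7575} = 2741 \cdot \frac{1}{7575} = \frac{2741}{7575}$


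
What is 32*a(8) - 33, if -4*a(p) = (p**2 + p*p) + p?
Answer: -1121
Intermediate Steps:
a(p) = -p**2/2 - p/4 (a(p) = -((p**2 + p*p) + p)/4 = -((p**2 + p**2) + p)/4 = -(2*p**2 + p)/4 = -(p + 2*p**2)/4 = -p**2/2 - p/4)
32*a(8) - 33 = 32*(-1/4*8*(1 + 2*8)) - 33 = 32*(-1/4*8*(1 + 16)) - 33 = 32*(-1/4*8*17) - 33 = 32*(-34) - 33 = -1088 - 33 = -1121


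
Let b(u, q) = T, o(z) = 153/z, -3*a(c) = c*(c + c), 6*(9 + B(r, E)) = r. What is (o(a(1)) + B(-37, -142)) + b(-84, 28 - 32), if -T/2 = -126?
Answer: 22/3 ≈ 7.3333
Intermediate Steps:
B(r, E) = -9 + r/6
a(c) = -2*c**2/3 (a(c) = -c*(c + c)/3 = -c*2*c/3 = -2*c**2/3)
T = 252 (T = -2*(-126) = 252)
b(u, q) = 252
(o(a(1)) + B(-37, -142)) + b(-84, 28 - 32) = (153/((-2/3*1**2)) + (-9 + (1/6)*(-37))) + 252 = (153/((-2/3*1)) + (-9 - 37/6)) + 252 = (153/(-2/3) - 91/6) + 252 = (153*(-3/2) - 91/6) + 252 = (-459/2 - 91/6) + 252 = -734/3 + 252 = 22/3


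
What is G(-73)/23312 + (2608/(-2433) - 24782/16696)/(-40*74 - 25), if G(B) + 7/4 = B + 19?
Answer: -2169643995761/1413345756242880 ≈ -0.0015351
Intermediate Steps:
G(B) = 69/4 + B (G(B) = -7/4 + (B + 19) = -7/4 + (19 + B) = 69/4 + B)
G(-73)/23312 + (2608/(-2433) - 24782/16696)/(-40*74 - 25) = (69/4 - 73)/23312 + (2608/(-2433) - 24782/16696)/(-40*74 - 25) = -223/4*1/23312 + (2608*(-1/2433) - 24782*1/16696)/(-2960 - 25) = -223/93248 + (-2608/2433 - 12391/8348)/(-2985) = -223/93248 - 51918887/20310684*(-1/2985) = -223/93248 + 51918887/60627391740 = -2169643995761/1413345756242880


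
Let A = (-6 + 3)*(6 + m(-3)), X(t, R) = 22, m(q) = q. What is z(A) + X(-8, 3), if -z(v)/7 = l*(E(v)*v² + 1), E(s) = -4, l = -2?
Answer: -4500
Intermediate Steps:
A = -9 (A = (-6 + 3)*(6 - 3) = -3*3 = -9)
z(v) = 14 - 56*v² (z(v) = -(-14)*(-4*v² + 1) = -(-14)*(1 - 4*v²) = -7*(-2 + 8*v²) = 14 - 56*v²)
z(A) + X(-8, 3) = (14 - 56*(-9)²) + 22 = (14 - 56*81) + 22 = (14 - 4536) + 22 = -4522 + 22 = -4500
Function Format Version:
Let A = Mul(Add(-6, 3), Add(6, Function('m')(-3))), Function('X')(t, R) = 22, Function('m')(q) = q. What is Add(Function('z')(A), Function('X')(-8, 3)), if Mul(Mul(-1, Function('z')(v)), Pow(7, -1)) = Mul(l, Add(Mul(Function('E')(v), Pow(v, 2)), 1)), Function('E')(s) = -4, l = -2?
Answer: -4500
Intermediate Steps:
A = -9 (A = Mul(Add(-6, 3), Add(6, -3)) = Mul(-3, 3) = -9)
Function('z')(v) = Add(14, Mul(-56, Pow(v, 2))) (Function('z')(v) = Mul(-7, Mul(-2, Add(Mul(-4, Pow(v, 2)), 1))) = Mul(-7, Mul(-2, Add(1, Mul(-4, Pow(v, 2))))) = Mul(-7, Add(-2, Mul(8, Pow(v, 2)))) = Add(14, Mul(-56, Pow(v, 2))))
Add(Function('z')(A), Function('X')(-8, 3)) = Add(Add(14, Mul(-56, Pow(-9, 2))), 22) = Add(Add(14, Mul(-56, 81)), 22) = Add(Add(14, -4536), 22) = Add(-4522, 22) = -4500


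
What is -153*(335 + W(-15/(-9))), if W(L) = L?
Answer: -51510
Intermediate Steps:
-153*(335 + W(-15/(-9))) = -153*(335 - 15/(-9)) = -153*(335 - 15*(-⅑)) = -153*(335 + 5/3) = -153*1010/3 = -51510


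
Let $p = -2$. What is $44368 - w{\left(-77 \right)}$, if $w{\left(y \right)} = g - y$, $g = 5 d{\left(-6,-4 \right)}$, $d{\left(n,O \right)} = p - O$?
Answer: $44281$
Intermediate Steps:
$d{\left(n,O \right)} = -2 - O$
$g = 10$ ($g = 5 \left(-2 - -4\right) = 5 \left(-2 + 4\right) = 5 \cdot 2 = 10$)
$w{\left(y \right)} = 10 - y$
$44368 - w{\left(-77 \right)} = 44368 - \left(10 - -77\right) = 44368 - \left(10 + 77\right) = 44368 - 87 = 44281$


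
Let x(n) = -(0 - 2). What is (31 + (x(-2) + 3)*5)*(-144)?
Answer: -8064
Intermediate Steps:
x(n) = 2 (x(n) = -1*(-2) = 2)
(31 + (x(-2) + 3)*5)*(-144) = (31 + (2 + 3)*5)*(-144) = (31 + 5*5)*(-144) = (31 + 25)*(-144) = 56*(-144) = -8064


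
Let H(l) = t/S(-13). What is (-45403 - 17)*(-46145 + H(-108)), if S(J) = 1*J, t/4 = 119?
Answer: 27268396620/13 ≈ 2.0976e+9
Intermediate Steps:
t = 476 (t = 4*119 = 476)
S(J) = J
H(l) = -476/13 (H(l) = 476/(-13) = 476*(-1/13) = -476/13)
(-45403 - 17)*(-46145 + H(-108)) = (-45403 - 17)*(-46145 - 476/13) = -45420*(-600361/13) = 27268396620/13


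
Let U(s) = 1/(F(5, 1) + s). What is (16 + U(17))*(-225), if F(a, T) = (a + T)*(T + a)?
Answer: -191025/53 ≈ -3604.2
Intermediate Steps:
F(a, T) = (T + a)**2 (F(a, T) = (T + a)*(T + a) = (T + a)**2)
U(s) = 1/(36 + s) (U(s) = 1/((1 + 5)**2 + s) = 1/(6**2 + s) = 1/(36 + s))
(16 + U(17))*(-225) = (16 + 1/(36 + 17))*(-225) = (16 + 1/53)*(-225) = (849/53)*(-225) = -191025/53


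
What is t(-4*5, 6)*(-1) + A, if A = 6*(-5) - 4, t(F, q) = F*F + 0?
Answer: -434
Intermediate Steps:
t(F, q) = F² (t(F, q) = F² + 0 = F²)
A = -34 (A = -30 - 4 = -34)
t(-4*5, 6)*(-1) + A = (-4*5)²*(-1) - 34 = (-20)²*(-1) - 34 = 400*(-1) - 34 = -400 - 34 = -434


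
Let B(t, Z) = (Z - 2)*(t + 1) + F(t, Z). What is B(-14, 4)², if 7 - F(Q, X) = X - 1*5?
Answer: 324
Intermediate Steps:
F(Q, X) = 12 - X (F(Q, X) = 7 - (X - 1*5) = 7 - (X - 5) = 7 - (-5 + X) = 7 + (5 - X) = 12 - X)
B(t, Z) = 12 - Z + (1 + t)*(-2 + Z) (B(t, Z) = (Z - 2)*(t + 1) + (12 - Z) = (-2 + Z)*(1 + t) + (12 - Z) = (1 + t)*(-2 + Z) + (12 - Z) = 12 - Z + (1 + t)*(-2 + Z))
B(-14, 4)² = (10 - 2*(-14) + 4*(-14))² = (10 + 28 - 56)² = (-18)² = 324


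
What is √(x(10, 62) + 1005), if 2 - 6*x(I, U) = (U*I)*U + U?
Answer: I*√48705/3 ≈ 73.564*I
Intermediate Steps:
x(I, U) = ⅓ - U/6 - I*U²/6 (x(I, U) = ⅓ - ((U*I)*U + U)/6 = ⅓ - ((I*U)*U + U)/6 = ⅓ - (I*U² + U)/6 = ⅓ - (U + I*U²)/6 = ⅓ + (-U/6 - I*U²/6) = ⅓ - U/6 - I*U²/6)
√(x(10, 62) + 1005) = √((⅓ - ⅙*62 - ⅙*10*62²) + 1005) = √((⅓ - 31/3 - ⅙*10*3844) + 1005) = √((⅓ - 31/3 - 19220/3) + 1005) = √(-19250/3 + 1005) = √(-16235/3) = I*√48705/3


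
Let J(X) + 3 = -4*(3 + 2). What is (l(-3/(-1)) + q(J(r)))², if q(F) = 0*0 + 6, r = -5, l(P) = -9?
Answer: 9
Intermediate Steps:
J(X) = -23 (J(X) = -3 - 4*(3 + 2) = -3 - 4*5 = -3 - 20 = -23)
q(F) = 6 (q(F) = 0 + 6 = 6)
(l(-3/(-1)) + q(J(r)))² = (-9 + 6)² = (-3)² = 9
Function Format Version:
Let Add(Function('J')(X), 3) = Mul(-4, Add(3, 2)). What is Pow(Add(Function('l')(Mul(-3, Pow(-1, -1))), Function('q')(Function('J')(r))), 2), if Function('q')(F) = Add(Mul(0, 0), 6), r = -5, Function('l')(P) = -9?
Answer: 9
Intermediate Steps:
Function('J')(X) = -23 (Function('J')(X) = Add(-3, Mul(-4, Add(3, 2))) = Add(-3, Mul(-4, 5)) = Add(-3, -20) = -23)
Function('q')(F) = 6 (Function('q')(F) = Add(0, 6) = 6)
Pow(Add(Function('l')(Mul(-3, Pow(-1, -1))), Function('q')(Function('J')(r))), 2) = Pow(Add(-9, 6), 2) = Pow(-3, 2) = 9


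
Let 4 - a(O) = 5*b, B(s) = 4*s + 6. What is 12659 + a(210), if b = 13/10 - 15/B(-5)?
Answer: 88558/7 ≈ 12651.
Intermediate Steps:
B(s) = 6 + 4*s
b = 83/35 (b = 13/10 - 15/(6 + 4*(-5)) = 13*(⅒) - 15/(6 - 20) = 13/10 - 15/(-14) = 13/10 - 15*(-1/14) = 13/10 + 15/14 = 83/35 ≈ 2.3714)
a(O) = -55/7 (a(O) = 4 - 5*83/35 = 4 - 1*83/7 = 4 - 83/7 = -55/7)
12659 + a(210) = 12659 - 55/7 = 88558/7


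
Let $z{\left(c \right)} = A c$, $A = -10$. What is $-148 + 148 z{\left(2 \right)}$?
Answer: $-3108$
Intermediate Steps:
$z{\left(c \right)} = - 10 c$
$-148 + 148 z{\left(2 \right)} = -148 + 148 \left(\left(-10\right) 2\right) = -148 + 148 \left(-20\right) = -148 - 2960 = -3108$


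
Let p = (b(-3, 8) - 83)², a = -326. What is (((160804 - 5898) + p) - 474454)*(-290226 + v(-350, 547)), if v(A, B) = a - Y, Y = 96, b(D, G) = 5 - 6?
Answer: 90825174816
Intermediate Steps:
b(D, G) = -1
p = 7056 (p = (-1 - 83)² = (-84)² = 7056)
v(A, B) = -422 (v(A, B) = -326 - 1*96 = -326 - 96 = -422)
(((160804 - 5898) + p) - 474454)*(-290226 + v(-350, 547)) = (((160804 - 5898) + 7056) - 474454)*(-290226 - 422) = ((154906 + 7056) - 474454)*(-290648) = (161962 - 474454)*(-290648) = -312492*(-290648) = 90825174816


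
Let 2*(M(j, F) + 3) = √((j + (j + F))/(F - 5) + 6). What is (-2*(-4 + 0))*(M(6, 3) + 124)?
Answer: 968 + 2*I*√6 ≈ 968.0 + 4.899*I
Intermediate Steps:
M(j, F) = -3 + √(6 + (F + 2*j)/(-5 + F))/2 (M(j, F) = -3 + √((j + (j + F))/(F - 5) + 6)/2 = -3 + √((j + (F + j))/(-5 + F) + 6)/2 = -3 + √((F + 2*j)/(-5 + F) + 6)/2 = -3 + √(6 + (F + 2*j)/(-5 + F))/2)
(-2*(-4 + 0))*(M(6, 3) + 124) = (-2*(-4 + 0))*((-3 + √((-30 + 2*6 + 7*3)/(-5 + 3))/2) + 124) = (-2*(-4))*((-3 + √((-30 + 12 + 21)/(-2))/2) + 124) = 8*((-3 + √(-½*3)/2) + 124) = 8*((-3 + √(-3/2)/2) + 124) = 8*((-3 + (I*√6/2)/2) + 124) = 8*((-3 + I*√6/4) + 124) = 8*(121 + I*√6/4) = 968 + 2*I*√6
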